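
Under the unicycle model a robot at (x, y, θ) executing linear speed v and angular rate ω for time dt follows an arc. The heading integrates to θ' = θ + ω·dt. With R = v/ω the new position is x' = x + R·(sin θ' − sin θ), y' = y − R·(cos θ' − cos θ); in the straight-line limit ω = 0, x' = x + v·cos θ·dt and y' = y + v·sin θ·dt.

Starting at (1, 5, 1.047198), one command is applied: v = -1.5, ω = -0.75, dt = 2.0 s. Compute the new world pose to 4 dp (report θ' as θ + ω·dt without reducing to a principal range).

θ' = 1.0472 + -0.75·2.0 = -0.4528
R = v/ω = -1.5/-0.75 = 2.0000
x' = 1 + 2.0000·(sin -0.4528 − sin 1.0472) = -1.6070
y' = 5 − 2.0000·(cos -0.4528 − cos 1.0472) = 4.2015

(-1.6070, 4.2015, -0.4528)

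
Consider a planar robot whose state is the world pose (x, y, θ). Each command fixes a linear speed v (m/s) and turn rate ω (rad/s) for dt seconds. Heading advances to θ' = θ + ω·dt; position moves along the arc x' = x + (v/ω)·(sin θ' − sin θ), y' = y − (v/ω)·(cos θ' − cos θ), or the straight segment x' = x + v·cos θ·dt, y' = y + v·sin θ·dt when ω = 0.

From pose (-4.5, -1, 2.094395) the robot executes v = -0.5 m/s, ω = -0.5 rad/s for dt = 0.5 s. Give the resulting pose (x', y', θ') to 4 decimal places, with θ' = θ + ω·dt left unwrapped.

(-4.4032, -1.2298, 1.8444)

θ' = 2.0944 + -0.5·0.5 = 1.8444
R = v/ω = -0.5/-0.5 = 1.0000
x' = -4.5 + 1.0000·(sin 1.8444 − sin 2.0944) = -4.4032
y' = -1 − 1.0000·(cos 1.8444 − cos 2.0944) = -1.2298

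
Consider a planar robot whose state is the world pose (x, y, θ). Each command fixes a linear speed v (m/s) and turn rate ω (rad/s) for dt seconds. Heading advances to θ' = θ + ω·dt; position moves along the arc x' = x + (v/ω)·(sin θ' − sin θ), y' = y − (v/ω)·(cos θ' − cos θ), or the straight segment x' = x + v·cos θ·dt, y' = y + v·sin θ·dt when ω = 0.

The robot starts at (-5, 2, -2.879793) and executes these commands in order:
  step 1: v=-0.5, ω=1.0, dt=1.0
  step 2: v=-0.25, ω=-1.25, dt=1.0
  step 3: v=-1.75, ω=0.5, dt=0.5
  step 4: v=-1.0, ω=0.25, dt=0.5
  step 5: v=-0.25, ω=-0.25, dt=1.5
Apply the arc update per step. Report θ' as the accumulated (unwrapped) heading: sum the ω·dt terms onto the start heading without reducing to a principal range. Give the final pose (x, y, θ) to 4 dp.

(-2.7613, 2.8221, -3.1298)

step 1: θ'=-1.8798 (R=-0.5000) → pose (-4.6531, 2.3309, -1.8798)
step 2: θ'=-3.1298 (R=0.2000) → pose (-4.4649, 2.4701, -3.1298)
step 3: θ'=-2.8798 (R=-3.5000) → pose (-3.6004, 2.5891, -2.8798)
step 4: θ'=-2.7548 (R=-4.0000) → pose (-3.1267, 2.7483, -2.7548)
step 5: θ'=-3.1298 (R=1.0000) → pose (-2.7613, 2.8221, -3.1298)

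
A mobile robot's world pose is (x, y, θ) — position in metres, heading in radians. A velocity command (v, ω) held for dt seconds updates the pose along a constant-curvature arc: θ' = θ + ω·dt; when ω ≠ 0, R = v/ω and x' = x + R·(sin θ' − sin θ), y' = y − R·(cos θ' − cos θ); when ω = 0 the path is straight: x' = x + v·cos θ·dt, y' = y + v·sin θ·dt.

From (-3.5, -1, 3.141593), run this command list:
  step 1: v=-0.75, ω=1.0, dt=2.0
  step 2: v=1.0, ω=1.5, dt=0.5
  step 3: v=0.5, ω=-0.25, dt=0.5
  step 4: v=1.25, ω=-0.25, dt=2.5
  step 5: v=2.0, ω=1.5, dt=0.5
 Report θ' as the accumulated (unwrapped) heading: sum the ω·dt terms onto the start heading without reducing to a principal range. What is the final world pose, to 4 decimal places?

(0.5387, -3.3306, 5.8916)

step 1: θ'=5.1416 (R=-0.7500) → pose (-2.8180, 0.0621, 5.1416)
step 2: θ'=5.8916 (R=0.6667) → pose (-2.4663, -0.2767, 5.8916)
step 3: θ'=5.7666 (R=-2.0000) → pose (-2.2418, -0.3863, 5.7666)
step 4: θ'=5.1416 (R=-5.0000) → pose (-0.1649, -2.6531, 5.1416)
step 5: θ'=5.8916 (R=1.3333) → pose (0.5387, -3.3306, 5.8916)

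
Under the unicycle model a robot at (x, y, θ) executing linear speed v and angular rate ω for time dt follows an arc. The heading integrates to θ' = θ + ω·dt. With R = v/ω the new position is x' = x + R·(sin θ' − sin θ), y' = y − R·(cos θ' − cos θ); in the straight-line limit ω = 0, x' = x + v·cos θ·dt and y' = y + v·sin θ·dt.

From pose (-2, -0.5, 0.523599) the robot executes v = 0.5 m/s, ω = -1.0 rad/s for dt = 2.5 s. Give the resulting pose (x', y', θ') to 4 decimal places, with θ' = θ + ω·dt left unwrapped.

(-1.2906, -1.1303, -1.9764)

θ' = 0.5236 + -1.0·2.5 = -1.9764
R = v/ω = 0.5/-1.0 = -0.5000
x' = -2 + -0.5000·(sin -1.9764 − sin 0.5236) = -1.2906
y' = -0.5 − -0.5000·(cos -1.9764 − cos 0.5236) = -1.1303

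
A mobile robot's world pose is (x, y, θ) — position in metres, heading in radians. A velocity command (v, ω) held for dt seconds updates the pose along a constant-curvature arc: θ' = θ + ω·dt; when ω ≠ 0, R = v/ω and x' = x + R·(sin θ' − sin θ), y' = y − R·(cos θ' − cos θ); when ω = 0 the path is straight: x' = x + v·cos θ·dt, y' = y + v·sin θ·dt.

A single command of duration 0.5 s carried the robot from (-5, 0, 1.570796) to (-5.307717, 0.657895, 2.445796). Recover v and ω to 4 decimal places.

Δθ = 2.445796 − 1.570796 = 0.875000
ω = Δθ/dt = 0.875000/0.5 = 1.7500
R = −Δy/(cos θ' − cos θ) = 0.8571
v = R·ω = 0.8571·1.7500 = 1.5000

v = 1.5000, ω = 1.7500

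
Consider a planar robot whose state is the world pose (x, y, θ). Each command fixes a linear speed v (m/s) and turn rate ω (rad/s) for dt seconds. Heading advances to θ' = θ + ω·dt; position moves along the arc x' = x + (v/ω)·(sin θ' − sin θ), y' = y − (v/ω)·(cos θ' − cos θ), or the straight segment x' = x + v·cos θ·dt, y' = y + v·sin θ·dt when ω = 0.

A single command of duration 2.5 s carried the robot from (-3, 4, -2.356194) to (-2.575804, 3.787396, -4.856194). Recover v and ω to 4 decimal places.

v = -0.2500, ω = -1.0000

Δθ = -4.856194 − -2.356194 = -2.500000
ω = Δθ/dt = -2.500000/2.5 = -1.0000
R = Δx/(sin θ' − sin θ) = 0.2500
v = R·ω = 0.2500·-1.0000 = -0.2500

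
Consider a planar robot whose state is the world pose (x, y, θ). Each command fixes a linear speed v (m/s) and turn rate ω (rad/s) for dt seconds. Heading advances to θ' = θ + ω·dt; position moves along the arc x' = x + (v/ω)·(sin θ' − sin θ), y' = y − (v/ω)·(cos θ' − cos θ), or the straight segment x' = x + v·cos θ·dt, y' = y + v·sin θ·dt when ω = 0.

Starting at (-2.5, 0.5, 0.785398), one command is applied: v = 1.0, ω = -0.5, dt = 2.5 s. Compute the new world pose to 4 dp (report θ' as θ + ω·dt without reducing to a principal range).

(-0.1897, 0.8738, -0.4646)

θ' = 0.7854 + -0.5·2.5 = -0.4646
R = v/ω = 1.0/-0.5 = -2.0000
x' = -2.5 + -2.0000·(sin -0.4646 − sin 0.7854) = -0.1897
y' = 0.5 − -2.0000·(cos -0.4646 − cos 0.7854) = 0.8738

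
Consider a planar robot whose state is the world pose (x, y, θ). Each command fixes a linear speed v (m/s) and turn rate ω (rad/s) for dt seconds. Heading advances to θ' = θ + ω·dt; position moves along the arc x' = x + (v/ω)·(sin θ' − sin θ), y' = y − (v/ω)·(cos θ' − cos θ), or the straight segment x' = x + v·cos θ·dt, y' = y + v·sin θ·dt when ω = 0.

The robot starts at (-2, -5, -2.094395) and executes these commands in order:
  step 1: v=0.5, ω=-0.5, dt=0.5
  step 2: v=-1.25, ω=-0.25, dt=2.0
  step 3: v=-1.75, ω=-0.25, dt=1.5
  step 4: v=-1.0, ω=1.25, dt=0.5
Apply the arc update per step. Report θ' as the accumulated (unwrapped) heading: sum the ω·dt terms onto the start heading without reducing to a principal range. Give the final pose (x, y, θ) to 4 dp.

(3.0345, -3.5114, -2.5944)

step 1: θ'=-2.3444 (R=-1.0000) → pose (-2.1506, -5.1987, -2.3444)
step 2: θ'=-2.8444 (R=5.0000) → pose (-0.0378, -3.9115, -2.8444)
step 3: θ'=-3.2194 (R=7.0000) → pose (2.5561, -3.6258, -3.2194)
step 4: θ'=-2.5944 (R=-0.8000) → pose (3.0345, -3.5114, -2.5944)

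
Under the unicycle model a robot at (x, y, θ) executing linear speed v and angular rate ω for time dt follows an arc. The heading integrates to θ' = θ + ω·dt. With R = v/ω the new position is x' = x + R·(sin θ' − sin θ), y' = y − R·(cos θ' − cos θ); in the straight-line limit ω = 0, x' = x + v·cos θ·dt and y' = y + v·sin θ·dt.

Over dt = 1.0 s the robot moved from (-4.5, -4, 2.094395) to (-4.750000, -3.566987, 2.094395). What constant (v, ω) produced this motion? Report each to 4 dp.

Δθ = 2.094395 − 2.094395 = 0.000000
ω = Δθ/dt = 0.000000/1.0 = 0.0000
ω = 0 → v = (Δx·cos θ + Δy·sin θ)/dt = 0.5000

v = 0.5000, ω = 0.0000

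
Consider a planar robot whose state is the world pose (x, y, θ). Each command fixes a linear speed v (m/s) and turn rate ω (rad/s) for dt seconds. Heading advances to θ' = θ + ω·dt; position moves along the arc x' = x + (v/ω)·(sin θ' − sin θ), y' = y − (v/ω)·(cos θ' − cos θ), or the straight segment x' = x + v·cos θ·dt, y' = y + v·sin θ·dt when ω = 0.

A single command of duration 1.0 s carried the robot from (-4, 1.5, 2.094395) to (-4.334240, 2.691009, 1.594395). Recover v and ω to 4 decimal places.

v = 1.2500, ω = -0.5000

Δθ = 1.594395 − 2.094395 = -0.500000
ω = Δθ/dt = -0.500000/1.0 = -0.5000
R = −Δy/(cos θ' − cos θ) = -2.5000
v = R·ω = -2.5000·-0.5000 = 1.2500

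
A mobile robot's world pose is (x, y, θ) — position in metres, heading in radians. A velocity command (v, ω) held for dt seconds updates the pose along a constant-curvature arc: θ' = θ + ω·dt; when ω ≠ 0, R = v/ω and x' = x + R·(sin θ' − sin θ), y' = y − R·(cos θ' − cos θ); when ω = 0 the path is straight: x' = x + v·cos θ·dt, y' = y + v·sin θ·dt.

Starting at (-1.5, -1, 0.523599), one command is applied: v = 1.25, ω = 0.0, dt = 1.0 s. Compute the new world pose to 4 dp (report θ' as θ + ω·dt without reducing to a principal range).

(-0.4175, -0.3750, 0.5236)

θ' = 0.5236 + 0.0·1.0 = 0.5236
ω = 0 → straight: x' = -1.5 + 1.25·cos(0.5236)·1.0 = -0.4175
y' = -1 + 1.25·sin(0.5236)·1.0 = -0.3750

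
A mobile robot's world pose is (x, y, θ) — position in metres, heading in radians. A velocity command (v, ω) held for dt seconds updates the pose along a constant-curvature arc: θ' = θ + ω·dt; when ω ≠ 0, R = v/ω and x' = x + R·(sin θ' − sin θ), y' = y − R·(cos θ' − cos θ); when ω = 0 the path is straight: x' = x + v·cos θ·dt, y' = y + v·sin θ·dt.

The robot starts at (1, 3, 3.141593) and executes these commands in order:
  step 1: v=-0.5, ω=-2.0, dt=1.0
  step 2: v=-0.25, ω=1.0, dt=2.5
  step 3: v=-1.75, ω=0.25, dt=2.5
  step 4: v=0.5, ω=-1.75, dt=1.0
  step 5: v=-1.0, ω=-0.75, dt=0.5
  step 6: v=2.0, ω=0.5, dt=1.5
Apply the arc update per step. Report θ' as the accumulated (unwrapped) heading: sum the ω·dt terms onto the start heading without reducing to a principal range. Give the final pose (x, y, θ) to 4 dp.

step 1: θ'=1.1416 (R=0.2500) → pose (1.2273, 2.6460, 1.1416)
step 2: θ'=3.6416 (R=-0.2500) → pose (1.5745, 2.3225, 3.6416)
step 3: θ'=4.2666 (R=-7.0000) → pose (4.5344, 5.4474, 4.2666)
step 4: θ'=2.5166 (R=-0.2857) → pose (4.1094, 5.3389, 2.5166)
step 5: θ'=2.1416 (R=1.3333) → pose (4.4513, 4.9780, 2.1416)
step 6: θ'=2.8916 (R=4.0000) → pose (2.0750, 6.6924, 2.8916)

(2.0750, 6.6924, 2.8916)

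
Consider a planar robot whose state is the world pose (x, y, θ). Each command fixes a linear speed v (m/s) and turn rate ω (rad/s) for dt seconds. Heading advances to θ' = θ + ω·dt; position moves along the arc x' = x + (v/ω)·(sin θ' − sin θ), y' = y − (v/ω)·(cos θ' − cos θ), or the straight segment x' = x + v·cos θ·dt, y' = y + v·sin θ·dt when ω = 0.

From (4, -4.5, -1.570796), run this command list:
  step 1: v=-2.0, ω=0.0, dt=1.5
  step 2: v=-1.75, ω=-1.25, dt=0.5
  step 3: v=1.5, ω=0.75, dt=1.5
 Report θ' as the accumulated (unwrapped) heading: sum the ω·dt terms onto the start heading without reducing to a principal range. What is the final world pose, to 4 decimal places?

step 1: θ'=-1.5708 (straight) → pose (4.0000, -1.5000, -1.5708)
step 2: θ'=-2.1958 (R=1.4000) → pose (4.2647, -0.6809, -2.1958)
step 3: θ'=-1.0708 (R=2.0000) → pose (4.1314, -2.8099, -1.0708)

(4.1314, -2.8099, -1.0708)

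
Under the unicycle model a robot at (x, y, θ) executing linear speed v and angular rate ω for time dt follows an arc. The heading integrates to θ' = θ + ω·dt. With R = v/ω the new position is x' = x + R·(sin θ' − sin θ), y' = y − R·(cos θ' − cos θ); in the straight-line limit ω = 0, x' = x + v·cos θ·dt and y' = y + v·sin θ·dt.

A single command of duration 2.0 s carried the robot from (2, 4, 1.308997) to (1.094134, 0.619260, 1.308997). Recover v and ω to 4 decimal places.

Δθ = 1.308997 − 1.308997 = 0.000000
ω = Δθ/dt = 0.000000/2.0 = 0.0000
ω = 0 → v = (Δx·cos θ + Δy·sin θ)/dt = -1.7500

v = -1.7500, ω = 0.0000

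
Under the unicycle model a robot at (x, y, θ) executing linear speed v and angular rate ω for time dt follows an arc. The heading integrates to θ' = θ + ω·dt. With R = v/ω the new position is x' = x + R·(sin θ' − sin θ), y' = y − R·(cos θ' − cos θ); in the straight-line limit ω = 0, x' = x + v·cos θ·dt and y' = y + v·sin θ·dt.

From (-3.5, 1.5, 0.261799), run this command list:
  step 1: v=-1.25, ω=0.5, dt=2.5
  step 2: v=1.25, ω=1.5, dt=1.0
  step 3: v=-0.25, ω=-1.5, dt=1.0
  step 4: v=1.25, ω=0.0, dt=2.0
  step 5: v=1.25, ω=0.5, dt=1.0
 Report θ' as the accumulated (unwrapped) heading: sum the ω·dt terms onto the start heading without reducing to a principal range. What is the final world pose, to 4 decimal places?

(-6.0153, 3.6431, 2.0118)

step 1: θ'=1.5118 (R=-2.5000) → pose (-5.3486, -0.7674, 1.5118)
step 2: θ'=3.0118 (R=0.8333) → pose (-6.0726, 0.1081, 3.0118)
step 3: θ'=1.5118 (R=0.1667) → pose (-5.9278, -0.0670, 1.5118)
step 4: θ'=1.5118 (straight) → pose (-5.7804, 2.4286, 1.5118)
step 5: θ'=2.0118 (R=2.5000) → pose (-6.0153, 3.6431, 2.0118)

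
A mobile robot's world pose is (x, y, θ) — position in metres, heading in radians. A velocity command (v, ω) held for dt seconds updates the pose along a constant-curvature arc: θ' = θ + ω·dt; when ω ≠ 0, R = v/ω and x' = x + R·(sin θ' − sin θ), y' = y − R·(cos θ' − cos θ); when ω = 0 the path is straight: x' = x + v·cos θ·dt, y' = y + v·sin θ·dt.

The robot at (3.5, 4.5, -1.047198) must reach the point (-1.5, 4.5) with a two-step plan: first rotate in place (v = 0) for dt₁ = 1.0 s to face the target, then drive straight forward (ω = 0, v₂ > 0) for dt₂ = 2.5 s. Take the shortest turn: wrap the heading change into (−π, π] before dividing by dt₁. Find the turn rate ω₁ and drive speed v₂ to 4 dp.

heading to target = atan2(4.5−4.5, -1.5−3.5) = 3.1416
Δθ = wrap(3.1416 − -1.0472) = -2.0944; ω₁ = Δθ/dt₁ = -2.0944
distance = √((-1.5−3.5)² + (4.5−4.5)²) = 5.0000; v₂ = distance/dt₂ = 2.0000

ω₁ = -2.0944, v₂ = 2.0000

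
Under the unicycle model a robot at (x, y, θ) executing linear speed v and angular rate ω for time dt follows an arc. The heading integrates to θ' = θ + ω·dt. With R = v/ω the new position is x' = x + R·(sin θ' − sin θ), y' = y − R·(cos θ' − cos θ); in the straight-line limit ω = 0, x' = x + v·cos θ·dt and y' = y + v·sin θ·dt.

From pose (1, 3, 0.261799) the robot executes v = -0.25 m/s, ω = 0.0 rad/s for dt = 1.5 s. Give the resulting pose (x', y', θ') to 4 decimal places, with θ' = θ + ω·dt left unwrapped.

(0.6378, 2.9029, 0.2618)

θ' = 0.2618 + 0.0·1.5 = 0.2618
ω = 0 → straight: x' = 1 + -0.25·cos(0.2618)·1.5 = 0.6378
y' = 3 + -0.25·sin(0.2618)·1.5 = 2.9029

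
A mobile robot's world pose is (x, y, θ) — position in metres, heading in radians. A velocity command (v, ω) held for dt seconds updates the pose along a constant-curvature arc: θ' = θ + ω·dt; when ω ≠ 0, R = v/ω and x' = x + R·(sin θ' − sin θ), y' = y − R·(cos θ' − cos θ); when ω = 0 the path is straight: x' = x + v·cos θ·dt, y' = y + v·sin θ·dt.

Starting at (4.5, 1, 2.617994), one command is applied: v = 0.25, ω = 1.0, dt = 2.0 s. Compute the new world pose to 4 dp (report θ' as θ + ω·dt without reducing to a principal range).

θ' = 2.6180 + 1.0·2.0 = 4.6180
R = v/ω = 0.25/1.0 = 0.2500
x' = 4.5 + 0.2500·(sin 4.6180 − sin 2.6180) = 4.1261
y' = 1 − 0.2500·(cos 4.6180 − cos 2.6180) = 0.8071

(4.1261, 0.8071, 4.6180)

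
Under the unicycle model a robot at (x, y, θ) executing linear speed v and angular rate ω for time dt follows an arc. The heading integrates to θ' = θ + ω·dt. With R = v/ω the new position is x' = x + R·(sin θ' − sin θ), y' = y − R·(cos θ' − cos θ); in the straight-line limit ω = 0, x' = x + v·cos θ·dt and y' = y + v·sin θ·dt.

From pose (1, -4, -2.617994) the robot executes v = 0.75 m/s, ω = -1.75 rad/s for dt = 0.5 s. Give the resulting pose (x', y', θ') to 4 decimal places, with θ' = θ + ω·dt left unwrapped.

(0.6382, -4.0312, -3.4930)

θ' = -2.6180 + -1.75·0.5 = -3.4930
R = v/ω = 0.75/-1.75 = -0.4286
x' = 1 + -0.4286·(sin -3.4930 − sin -2.6180) = 0.6382
y' = -4 − -0.4286·(cos -3.4930 − cos -2.6180) = -4.0312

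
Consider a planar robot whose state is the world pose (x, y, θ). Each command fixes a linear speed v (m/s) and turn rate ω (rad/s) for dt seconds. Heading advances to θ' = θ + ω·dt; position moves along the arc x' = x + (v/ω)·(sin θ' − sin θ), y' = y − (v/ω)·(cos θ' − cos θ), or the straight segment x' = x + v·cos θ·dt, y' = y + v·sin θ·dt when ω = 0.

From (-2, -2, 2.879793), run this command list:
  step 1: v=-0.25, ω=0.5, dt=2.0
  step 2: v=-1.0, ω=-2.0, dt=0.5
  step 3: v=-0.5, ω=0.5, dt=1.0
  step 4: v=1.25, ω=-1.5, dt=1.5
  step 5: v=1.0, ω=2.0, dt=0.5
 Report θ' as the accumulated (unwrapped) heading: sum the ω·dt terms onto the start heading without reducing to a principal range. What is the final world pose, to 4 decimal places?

step 1: θ'=3.8798 (R=-0.5000) → pose (-1.5341, -1.8869, 3.8798)
step 2: θ'=2.8798 (R=0.5000) → pose (-1.0682, -1.7738, 2.8798)
step 3: θ'=3.3798 (R=-1.0000) → pose (-0.5734, -1.7796, 3.3798)
step 4: θ'=1.1298 (R=-0.8333) → pose (-1.5237, -0.6141, 1.1298)
step 5: θ'=2.1298 (R=0.5000) → pose (-1.5519, -0.1355, 2.1298)

(-1.5519, -0.1355, 2.1298)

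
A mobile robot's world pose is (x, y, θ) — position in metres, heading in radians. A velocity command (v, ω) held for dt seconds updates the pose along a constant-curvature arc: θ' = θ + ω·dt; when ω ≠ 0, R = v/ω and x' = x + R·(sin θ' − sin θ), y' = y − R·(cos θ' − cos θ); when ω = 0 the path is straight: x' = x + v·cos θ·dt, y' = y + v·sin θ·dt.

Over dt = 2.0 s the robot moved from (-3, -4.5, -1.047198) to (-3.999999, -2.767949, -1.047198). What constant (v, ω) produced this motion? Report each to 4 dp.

v = -1.0000, ω = 0.0000

Δθ = -1.047198 − -1.047198 = 0.000000
ω = Δθ/dt = 0.000000/2.0 = 0.0000
ω = 0 → v = (Δx·cos θ + Δy·sin θ)/dt = -1.0000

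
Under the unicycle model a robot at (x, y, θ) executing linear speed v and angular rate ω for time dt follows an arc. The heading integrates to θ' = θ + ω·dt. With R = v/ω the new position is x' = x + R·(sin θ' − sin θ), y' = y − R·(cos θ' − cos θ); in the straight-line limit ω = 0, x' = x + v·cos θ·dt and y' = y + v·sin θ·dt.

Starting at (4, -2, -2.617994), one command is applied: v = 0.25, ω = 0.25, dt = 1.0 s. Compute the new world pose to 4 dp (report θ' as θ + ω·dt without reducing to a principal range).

(3.8013, -2.1506, -2.3680)

θ' = -2.6180 + 0.25·1.0 = -2.3680
R = v/ω = 0.25/0.25 = 1.0000
x' = 4 + 1.0000·(sin -2.3680 − sin -2.6180) = 3.8013
y' = -2 − 1.0000·(cos -2.3680 − cos -2.6180) = -2.1506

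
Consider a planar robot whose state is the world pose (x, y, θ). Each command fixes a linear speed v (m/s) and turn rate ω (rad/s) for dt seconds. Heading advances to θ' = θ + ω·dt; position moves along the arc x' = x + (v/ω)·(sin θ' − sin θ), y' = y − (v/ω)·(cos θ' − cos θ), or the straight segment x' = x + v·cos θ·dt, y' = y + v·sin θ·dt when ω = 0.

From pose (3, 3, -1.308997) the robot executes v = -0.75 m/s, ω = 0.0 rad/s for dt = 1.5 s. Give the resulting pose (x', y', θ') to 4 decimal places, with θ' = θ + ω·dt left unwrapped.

θ' = -1.3090 + 0.0·1.5 = -1.3090
ω = 0 → straight: x' = 3 + -0.75·cos(-1.3090)·1.5 = 2.7088
y' = 3 + -0.75·sin(-1.3090)·1.5 = 4.0867

(2.7088, 4.0867, -1.3090)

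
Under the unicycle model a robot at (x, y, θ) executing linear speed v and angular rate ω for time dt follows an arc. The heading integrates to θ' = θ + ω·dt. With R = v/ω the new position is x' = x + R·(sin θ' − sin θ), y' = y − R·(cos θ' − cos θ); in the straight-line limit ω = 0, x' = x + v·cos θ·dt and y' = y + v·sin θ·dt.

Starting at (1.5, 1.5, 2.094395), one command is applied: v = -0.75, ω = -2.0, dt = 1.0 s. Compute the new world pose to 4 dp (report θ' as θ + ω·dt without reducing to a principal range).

(1.2106, 0.9392, 0.0944)

θ' = 2.0944 + -2.0·1.0 = 0.0944
R = v/ω = -0.75/-2.0 = 0.3750
x' = 1.5 + 0.3750·(sin 0.0944 − sin 2.0944) = 1.2106
y' = 1.5 − 0.3750·(cos 0.0944 − cos 2.0944) = 0.9392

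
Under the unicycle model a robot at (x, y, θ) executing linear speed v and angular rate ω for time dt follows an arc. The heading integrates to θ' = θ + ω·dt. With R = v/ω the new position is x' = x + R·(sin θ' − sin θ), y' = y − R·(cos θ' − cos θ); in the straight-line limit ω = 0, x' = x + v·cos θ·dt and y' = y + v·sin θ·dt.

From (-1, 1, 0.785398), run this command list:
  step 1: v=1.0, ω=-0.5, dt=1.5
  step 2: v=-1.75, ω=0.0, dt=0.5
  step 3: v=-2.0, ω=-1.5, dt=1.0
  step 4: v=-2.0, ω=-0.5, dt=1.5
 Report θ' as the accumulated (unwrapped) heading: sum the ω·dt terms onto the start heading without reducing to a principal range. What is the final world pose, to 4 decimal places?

step 1: θ'=0.0354 (R=-2.0000) → pose (0.3434, 1.5845, 0.0354)
step 2: θ'=0.0354 (straight) → pose (-0.5310, 1.5536, 0.0354)
step 3: θ'=-1.4646 (R=1.3333) → pose (-1.9040, 2.7447, -1.4646)
step 4: θ'=-2.2146 (R=4.0000) → pose (-1.1258, 5.5697, -2.2146)

(-1.1258, 5.5697, -2.2146)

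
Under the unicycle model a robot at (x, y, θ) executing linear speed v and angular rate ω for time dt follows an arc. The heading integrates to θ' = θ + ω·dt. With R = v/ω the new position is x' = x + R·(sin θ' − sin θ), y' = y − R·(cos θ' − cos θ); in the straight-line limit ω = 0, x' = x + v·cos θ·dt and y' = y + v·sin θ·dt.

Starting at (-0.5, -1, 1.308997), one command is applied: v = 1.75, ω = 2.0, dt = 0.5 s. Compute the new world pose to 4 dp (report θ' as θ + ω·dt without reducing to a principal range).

θ' = 1.3090 + 2.0·0.5 = 2.3090
R = v/ω = 1.75/2.0 = 0.8750
x' = -0.5 + 0.8750·(sin 2.3090 − sin 1.3090) = -0.6980
y' = -1 − 0.8750·(cos 2.3090 − cos 1.3090) = -0.1847

(-0.6980, -0.1847, 2.3090)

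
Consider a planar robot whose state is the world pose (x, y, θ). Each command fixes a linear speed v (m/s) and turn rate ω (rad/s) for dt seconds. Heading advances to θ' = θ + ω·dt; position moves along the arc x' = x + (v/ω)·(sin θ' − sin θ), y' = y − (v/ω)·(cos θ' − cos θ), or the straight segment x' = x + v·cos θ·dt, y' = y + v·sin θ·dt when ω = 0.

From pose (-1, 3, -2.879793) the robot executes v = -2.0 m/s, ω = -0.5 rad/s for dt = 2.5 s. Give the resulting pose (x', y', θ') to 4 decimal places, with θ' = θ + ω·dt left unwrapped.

(3.3754, 1.3371, -4.1298)

θ' = -2.8798 + -0.5·2.5 = -4.1298
R = v/ω = -2.0/-0.5 = 4.0000
x' = -1 + 4.0000·(sin -4.1298 − sin -2.8798) = 3.3754
y' = 3 − 4.0000·(cos -4.1298 − cos -2.8798) = 1.3371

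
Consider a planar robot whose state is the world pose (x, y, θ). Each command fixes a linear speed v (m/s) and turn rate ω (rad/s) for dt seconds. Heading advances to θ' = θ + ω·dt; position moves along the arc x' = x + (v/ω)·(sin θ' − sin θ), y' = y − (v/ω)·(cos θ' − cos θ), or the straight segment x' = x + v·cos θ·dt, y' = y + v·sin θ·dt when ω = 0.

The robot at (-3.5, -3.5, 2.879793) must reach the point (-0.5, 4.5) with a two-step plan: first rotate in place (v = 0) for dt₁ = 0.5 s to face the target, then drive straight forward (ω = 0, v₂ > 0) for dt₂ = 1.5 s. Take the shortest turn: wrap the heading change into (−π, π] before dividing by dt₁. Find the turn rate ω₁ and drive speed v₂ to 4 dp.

ω₁ = -3.3355, v₂ = 5.6960

heading to target = atan2(4.5−-3.5, -0.5−-3.5) = 1.2120
Δθ = wrap(1.2120 − 2.8798) = -1.6678; ω₁ = Δθ/dt₁ = -3.3355
distance = √((-0.5−-3.5)² + (4.5−-3.5)²) = 8.5440; v₂ = distance/dt₂ = 5.6960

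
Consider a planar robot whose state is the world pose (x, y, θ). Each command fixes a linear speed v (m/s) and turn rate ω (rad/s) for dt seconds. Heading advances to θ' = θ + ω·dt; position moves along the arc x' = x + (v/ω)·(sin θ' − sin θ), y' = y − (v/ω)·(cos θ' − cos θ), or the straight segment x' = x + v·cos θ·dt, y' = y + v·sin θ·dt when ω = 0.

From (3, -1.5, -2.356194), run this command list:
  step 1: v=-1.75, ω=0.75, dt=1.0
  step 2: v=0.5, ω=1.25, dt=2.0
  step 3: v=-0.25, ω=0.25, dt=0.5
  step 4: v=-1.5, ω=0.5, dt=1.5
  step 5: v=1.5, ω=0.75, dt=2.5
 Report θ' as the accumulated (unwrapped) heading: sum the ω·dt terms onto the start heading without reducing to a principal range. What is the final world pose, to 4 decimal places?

step 1: θ'=-1.6062 (R=-2.3333) → pose (3.6820, 0.0673, -1.6062)
step 2: θ'=0.8938 (R=0.4000) → pose (4.3935, -0.1974, 0.8938)
step 3: θ'=1.0188 (R=-1.0000) → pose (4.3215, -0.2995, 1.0188)
step 4: θ'=1.7688 (R=-3.0000) → pose (3.9345, -2.4628, 1.7688)
step 5: θ'=3.6438 (R=2.0000) → pose (1.0109, -1.1032, 3.6438)

(1.0109, -1.1032, 3.6438)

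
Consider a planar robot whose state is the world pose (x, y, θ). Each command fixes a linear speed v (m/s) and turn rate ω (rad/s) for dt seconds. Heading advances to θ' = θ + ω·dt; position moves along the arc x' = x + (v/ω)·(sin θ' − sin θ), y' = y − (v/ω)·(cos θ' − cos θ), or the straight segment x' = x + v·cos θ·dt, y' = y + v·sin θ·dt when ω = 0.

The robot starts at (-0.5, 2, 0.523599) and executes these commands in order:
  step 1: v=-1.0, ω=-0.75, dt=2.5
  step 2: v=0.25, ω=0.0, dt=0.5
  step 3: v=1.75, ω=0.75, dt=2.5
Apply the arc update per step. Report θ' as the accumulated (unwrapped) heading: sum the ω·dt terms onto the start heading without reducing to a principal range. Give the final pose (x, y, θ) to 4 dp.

step 1: θ'=-1.3514 (R=1.3333) → pose (-2.4680, 2.8645, -1.3514)
step 2: θ'=-1.3514 (straight) → pose (-2.4408, 2.7425, -1.3514)
step 3: θ'=0.5236 (R=2.3333) → pose (1.0032, 1.2296, 0.5236)

(1.0032, 1.2296, 0.5236)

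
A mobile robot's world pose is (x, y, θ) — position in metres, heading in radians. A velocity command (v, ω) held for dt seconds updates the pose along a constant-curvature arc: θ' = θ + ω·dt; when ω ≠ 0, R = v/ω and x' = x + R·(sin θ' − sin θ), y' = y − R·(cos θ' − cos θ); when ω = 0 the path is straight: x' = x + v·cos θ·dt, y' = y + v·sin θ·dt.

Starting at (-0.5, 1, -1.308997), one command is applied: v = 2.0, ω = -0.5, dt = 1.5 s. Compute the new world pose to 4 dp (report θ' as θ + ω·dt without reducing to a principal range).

θ' = -1.3090 + -0.5·1.5 = -2.0590
R = v/ω = 2.0/-0.5 = -4.0000
x' = -0.5 + -4.0000·(sin -2.0590 − sin -1.3090) = -0.8310
y' = 1 − -4.0000·(cos -2.0590 − cos -1.3090) = -1.9114

(-0.8310, -1.9114, -2.0590)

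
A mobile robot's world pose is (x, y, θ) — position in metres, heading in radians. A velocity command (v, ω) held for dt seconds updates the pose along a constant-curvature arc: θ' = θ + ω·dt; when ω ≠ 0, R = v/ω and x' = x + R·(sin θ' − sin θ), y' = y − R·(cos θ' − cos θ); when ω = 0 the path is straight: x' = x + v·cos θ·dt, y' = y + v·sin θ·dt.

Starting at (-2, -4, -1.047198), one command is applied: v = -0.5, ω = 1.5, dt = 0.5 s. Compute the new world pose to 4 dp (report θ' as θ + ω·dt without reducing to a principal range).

(-2.1911, -3.8479, -0.2972)

θ' = -1.0472 + 1.5·0.5 = -0.2972
R = v/ω = -0.5/1.5 = -0.3333
x' = -2 + -0.3333·(sin -0.2972 − sin -1.0472) = -2.1911
y' = -4 − -0.3333·(cos -0.2972 − cos -1.0472) = -3.8479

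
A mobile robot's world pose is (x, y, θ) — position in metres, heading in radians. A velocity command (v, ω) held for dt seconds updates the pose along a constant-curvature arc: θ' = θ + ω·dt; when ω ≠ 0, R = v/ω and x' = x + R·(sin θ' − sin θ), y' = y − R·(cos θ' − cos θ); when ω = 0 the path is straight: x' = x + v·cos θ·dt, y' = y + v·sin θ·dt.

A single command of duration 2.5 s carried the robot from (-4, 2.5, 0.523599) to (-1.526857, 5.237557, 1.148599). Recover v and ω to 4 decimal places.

Δθ = 1.148599 − 0.523599 = 0.625000
ω = Δθ/dt = 0.625000/2.5 = 0.2500
R = −Δy/(cos θ' − cos θ) = 6.0000
v = R·ω = 6.0000·0.2500 = 1.5000

v = 1.5000, ω = 0.2500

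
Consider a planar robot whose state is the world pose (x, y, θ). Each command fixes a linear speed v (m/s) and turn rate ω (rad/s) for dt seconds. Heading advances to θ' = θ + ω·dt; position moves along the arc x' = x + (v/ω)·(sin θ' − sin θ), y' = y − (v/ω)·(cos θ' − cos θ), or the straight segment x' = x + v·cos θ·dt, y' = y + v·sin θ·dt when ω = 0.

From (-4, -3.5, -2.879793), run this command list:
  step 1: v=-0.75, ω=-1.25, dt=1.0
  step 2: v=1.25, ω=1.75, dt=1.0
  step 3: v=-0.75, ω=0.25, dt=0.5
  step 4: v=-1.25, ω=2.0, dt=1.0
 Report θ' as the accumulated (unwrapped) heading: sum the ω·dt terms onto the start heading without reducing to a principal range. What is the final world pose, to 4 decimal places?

(-4.5056, -2.3507, -0.2548)

step 1: θ'=-4.1298 (R=0.6000) → pose (-3.3437, -3.7494, -4.1298)
step 2: θ'=-2.3798 (R=0.7143) → pose (-4.4332, -3.6256, -2.3798)
step 3: θ'=-2.2548 (R=-3.0000) → pose (-4.1787, -3.3505, -2.2548)
step 4: θ'=-0.2548 (R=-0.6250) → pose (-4.5056, -2.3507, -0.2548)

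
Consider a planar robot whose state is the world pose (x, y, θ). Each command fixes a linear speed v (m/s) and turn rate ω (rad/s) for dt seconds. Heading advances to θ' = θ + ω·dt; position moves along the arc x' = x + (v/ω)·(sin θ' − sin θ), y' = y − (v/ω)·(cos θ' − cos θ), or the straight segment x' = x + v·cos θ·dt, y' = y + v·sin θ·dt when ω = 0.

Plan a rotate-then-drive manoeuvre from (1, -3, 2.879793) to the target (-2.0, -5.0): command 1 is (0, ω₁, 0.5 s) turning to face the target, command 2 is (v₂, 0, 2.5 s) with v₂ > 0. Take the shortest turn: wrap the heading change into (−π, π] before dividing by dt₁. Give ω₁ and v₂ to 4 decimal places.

heading to target = atan2(-5−-3, -2−1) = -2.5536
Δθ = wrap(-2.5536 − 2.8798) = 0.8498; ω₁ = Δθ/dt₁ = 1.6996
distance = √((-2−1)² + (-5−-3)²) = 3.6056; v₂ = distance/dt₂ = 1.4422

ω₁ = 1.6996, v₂ = 1.4422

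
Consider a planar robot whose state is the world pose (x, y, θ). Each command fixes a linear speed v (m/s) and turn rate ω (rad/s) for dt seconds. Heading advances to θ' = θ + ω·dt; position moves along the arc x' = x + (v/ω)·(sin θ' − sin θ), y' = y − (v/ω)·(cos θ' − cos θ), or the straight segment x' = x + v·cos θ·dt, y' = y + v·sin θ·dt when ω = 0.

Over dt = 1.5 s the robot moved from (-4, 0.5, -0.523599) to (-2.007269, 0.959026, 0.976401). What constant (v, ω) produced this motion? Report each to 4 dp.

Δθ = 0.976401 − -0.523599 = 1.500000
ω = Δθ/dt = 1.500000/1.5 = 1.0000
R = Δx/(sin θ' − sin θ) = 1.5000
v = R·ω = 1.5000·1.0000 = 1.5000

v = 1.5000, ω = 1.0000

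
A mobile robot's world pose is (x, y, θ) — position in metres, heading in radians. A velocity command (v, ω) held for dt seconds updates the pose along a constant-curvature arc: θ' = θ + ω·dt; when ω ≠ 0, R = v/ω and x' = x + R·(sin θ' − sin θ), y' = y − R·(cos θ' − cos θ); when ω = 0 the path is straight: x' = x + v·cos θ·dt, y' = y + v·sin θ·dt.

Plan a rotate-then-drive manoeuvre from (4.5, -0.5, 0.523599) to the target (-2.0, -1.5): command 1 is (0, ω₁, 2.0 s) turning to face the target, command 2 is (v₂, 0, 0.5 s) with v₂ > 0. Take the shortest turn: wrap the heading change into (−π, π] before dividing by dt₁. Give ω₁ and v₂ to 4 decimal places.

heading to target = atan2(-1.5−-0.5, -2−4.5) = -2.9889
Δθ = wrap(-2.9889 − 0.5236) = 2.7706; ω₁ = Δθ/dt₁ = 1.3853
distance = √((-2−4.5)² + (-1.5−-0.5)²) = 6.5765; v₂ = distance/dt₂ = 13.1529

ω₁ = 1.3853, v₂ = 13.1529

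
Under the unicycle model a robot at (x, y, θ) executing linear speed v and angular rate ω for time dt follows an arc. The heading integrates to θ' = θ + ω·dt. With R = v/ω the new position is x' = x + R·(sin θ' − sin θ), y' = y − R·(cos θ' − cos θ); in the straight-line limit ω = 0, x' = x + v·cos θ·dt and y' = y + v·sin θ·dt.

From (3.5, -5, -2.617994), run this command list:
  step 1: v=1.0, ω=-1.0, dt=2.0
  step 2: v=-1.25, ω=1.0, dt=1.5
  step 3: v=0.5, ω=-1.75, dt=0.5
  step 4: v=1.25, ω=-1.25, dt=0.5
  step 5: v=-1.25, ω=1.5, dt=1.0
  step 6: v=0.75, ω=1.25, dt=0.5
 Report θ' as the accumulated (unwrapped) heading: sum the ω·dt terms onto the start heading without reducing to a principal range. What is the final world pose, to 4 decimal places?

(3.3144, -5.5742, -2.4930)

step 1: θ'=-4.6180 (R=-1.0000) → pose (2.0045, -4.2282, -4.6180)
step 2: θ'=-3.1180 (R=-1.2500) → pose (3.2784, -5.3601, -3.1180)
step 3: θ'=-3.9930 (R=-0.2857) → pose (3.0567, -5.2627, -3.9930)
step 4: θ'=-4.6180 (R=-1.0000) → pose (2.8134, -4.6980, -4.6180)
step 5: θ'=-3.1180 (R=-0.8333) → pose (3.6627, -5.4526, -3.1180)
step 6: θ'=-2.4930 (R=0.6000) → pose (3.3144, -5.5742, -2.4930)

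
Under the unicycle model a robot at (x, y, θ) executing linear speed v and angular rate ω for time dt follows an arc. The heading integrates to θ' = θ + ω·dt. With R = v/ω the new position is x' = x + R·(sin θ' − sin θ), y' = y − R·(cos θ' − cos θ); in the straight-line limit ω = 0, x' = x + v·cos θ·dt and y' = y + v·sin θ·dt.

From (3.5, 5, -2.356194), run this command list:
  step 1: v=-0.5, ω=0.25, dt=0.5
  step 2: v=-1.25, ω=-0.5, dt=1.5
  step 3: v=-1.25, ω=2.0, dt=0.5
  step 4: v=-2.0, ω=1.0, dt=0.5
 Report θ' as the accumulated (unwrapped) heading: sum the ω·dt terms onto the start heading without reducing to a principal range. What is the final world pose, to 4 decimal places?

step 1: θ'=-2.2312 (R=-2.0000) → pose (3.6653, 5.1874, -2.2312)
step 2: θ'=-2.9812 (R=2.5000) → pose (5.2404, 6.1217, -2.9812)
step 3: θ'=-1.9812 (R=-0.6250) → pose (5.7137, 6.4893, -1.9812)
step 4: θ'=-1.4812 (R=-2.0000) → pose (5.8717, 7.4662, -1.4812)

(5.8717, 7.4662, -1.4812)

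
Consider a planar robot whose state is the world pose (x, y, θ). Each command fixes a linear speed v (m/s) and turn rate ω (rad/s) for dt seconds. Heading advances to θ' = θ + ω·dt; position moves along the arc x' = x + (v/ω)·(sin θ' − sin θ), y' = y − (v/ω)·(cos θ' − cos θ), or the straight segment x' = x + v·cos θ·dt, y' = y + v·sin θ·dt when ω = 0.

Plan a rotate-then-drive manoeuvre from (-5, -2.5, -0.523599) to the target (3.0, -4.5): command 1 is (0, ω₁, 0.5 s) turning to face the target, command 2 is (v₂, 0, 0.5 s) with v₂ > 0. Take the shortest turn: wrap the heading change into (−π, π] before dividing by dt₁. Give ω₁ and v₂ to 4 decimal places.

ω₁ = 0.5572, v₂ = 16.4924

heading to target = atan2(-4.5−-2.5, 3−-5) = -0.2450
Δθ = wrap(-0.2450 − -0.5236) = 0.2786; ω₁ = Δθ/dt₁ = 0.5572
distance = √((3−-5)² + (-4.5−-2.5)²) = 8.2462; v₂ = distance/dt₂ = 16.4924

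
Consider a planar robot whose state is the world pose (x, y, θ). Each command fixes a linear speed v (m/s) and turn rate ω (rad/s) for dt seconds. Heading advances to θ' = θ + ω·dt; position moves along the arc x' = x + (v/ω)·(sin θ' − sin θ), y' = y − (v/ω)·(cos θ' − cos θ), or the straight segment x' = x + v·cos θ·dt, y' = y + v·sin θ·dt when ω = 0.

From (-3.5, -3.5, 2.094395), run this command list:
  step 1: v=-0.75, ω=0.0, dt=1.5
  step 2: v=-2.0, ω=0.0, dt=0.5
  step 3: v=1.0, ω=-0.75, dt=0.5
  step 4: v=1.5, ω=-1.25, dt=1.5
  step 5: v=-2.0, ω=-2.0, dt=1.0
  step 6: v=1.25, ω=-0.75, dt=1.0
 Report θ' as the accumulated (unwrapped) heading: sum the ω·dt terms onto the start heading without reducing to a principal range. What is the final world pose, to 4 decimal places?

step 1: θ'=2.0944 (straight) → pose (-2.9375, -4.4743, 2.0944)
step 2: θ'=2.0944 (straight) → pose (-2.4375, -5.3403, 2.0944)
step 3: θ'=1.7194 (R=-1.3333) → pose (-2.6014, -4.8710, 1.7194)
step 4: θ'=-0.1556 (R=-1.2000) → pose (-1.2287, -3.5079, -0.1556)
step 5: θ'=-2.1556 (R=1.0000) → pose (-1.9075, -1.9679, -2.1556)
step 6: θ'=-2.9056 (R=-1.6667) → pose (-2.9076, -2.6683, -2.9056)

(-2.9076, -2.6683, -2.9056)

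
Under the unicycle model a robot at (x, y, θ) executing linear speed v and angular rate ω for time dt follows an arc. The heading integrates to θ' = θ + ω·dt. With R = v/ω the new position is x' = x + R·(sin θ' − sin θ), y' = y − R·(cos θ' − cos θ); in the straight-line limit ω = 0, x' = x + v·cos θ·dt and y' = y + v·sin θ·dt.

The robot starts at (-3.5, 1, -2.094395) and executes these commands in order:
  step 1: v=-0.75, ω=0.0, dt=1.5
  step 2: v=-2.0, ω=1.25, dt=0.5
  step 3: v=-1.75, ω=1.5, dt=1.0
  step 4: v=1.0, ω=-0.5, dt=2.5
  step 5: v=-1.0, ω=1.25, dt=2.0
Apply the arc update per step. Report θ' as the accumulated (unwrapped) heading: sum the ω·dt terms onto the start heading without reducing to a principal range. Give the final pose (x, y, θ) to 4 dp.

step 1: θ'=-2.0944 (straight) → pose (-2.9375, 1.9743, -2.0944)
step 2: θ'=-1.4694 (R=-1.6000) → pose (-2.7314, 2.9362, -1.4694)
step 3: θ'=0.0306 (R=-1.1667) → pose (-3.9277, 3.9843, 0.0306)
step 4: θ'=-1.2194 (R=-2.0000) → pose (-1.9888, 2.6736, -1.2194)
step 5: θ'=1.2806 (R=-0.8000) → pose (-3.5064, 2.6272, 1.2806)

(-3.5064, 2.6272, 1.2806)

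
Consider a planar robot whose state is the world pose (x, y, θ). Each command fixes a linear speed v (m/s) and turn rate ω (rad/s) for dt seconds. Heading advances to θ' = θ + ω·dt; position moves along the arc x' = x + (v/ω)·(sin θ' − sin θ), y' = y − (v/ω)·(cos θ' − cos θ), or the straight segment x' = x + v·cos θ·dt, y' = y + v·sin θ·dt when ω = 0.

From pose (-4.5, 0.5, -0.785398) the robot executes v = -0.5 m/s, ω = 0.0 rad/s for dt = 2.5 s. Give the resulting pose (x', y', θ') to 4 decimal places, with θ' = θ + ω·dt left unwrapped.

(-5.3839, 1.3839, -0.7854)

θ' = -0.7854 + 0.0·2.5 = -0.7854
ω = 0 → straight: x' = -4.5 + -0.5·cos(-0.7854)·2.5 = -5.3839
y' = 0.5 + -0.5·sin(-0.7854)·2.5 = 1.3839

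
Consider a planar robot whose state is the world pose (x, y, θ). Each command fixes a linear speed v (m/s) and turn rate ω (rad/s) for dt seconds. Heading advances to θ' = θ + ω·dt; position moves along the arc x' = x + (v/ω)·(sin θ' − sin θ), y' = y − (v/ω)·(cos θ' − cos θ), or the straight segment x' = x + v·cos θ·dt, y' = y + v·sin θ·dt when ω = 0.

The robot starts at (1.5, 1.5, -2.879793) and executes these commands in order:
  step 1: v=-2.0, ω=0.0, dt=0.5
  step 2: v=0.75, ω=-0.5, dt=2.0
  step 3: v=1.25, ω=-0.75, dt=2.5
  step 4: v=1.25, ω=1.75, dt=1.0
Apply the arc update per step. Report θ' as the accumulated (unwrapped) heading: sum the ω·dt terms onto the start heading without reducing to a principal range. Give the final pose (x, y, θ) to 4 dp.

step 1: θ'=-2.8798 (straight) → pose (2.4659, 1.7588, -2.8798)
step 2: θ'=-3.8798 (R=-1.5000) → pose (1.0683, 2.0982, -3.8798)
step 3: θ'=-5.7548 (R=-1.6667) → pose (1.3496, 4.7704, -5.7548)
step 4: θ'=-4.0048 (R=0.7143) → pose (1.5323, 5.8515, -4.0048)

(1.5323, 5.8515, -4.0048)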